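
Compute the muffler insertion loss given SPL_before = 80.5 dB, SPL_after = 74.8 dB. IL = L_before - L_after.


Insertion loss = SPL without muffler - SPL with muffler
IL = 80.5 - 74.8 = 5.7 dB


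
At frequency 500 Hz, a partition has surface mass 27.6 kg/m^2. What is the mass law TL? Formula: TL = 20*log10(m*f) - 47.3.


m * f = 27.6 * 500 = 13800
20*log10(13800) = 82.7976 dB
TL = 82.7976 - 47.3 = 35.498 dB


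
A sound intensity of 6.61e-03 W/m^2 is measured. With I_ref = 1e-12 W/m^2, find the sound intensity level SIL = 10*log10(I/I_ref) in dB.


I / I_ref = 6.61e-03 / 1e-12 = 6.61e+09
SIL = 10 * log10(6.61e+09) = 98.202 dB


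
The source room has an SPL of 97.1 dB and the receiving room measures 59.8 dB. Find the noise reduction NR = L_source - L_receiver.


NR = L_source - L_receiver (difference between source and receiving room levels)
NR = 97.1 - 59.8 = 37.3 dB


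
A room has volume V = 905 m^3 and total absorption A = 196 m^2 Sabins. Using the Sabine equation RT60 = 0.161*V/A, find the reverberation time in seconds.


RT60 = 0.161 * 905 / 196 = 0.74339 s


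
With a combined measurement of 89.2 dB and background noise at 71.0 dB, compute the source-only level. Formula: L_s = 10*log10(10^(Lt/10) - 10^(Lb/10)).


10^(89.2/10) = 8.31764e+08
10^(71.0/10) = 1.25893e+07
Difference = 8.31764e+08 - 1.25893e+07 = 8.19175e+08
L_source = 10*log10(8.19175e+08) = 89.134 dB


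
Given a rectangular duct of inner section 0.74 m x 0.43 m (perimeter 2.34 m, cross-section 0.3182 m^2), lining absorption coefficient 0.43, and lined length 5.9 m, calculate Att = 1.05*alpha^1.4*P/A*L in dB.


alpha^1.4 = 0.43^1.4 = 0.3068
Attenuation rate = 1.05 * alpha^1.4 * P / A
= 1.05 * 0.3068 * 2.34 / 0.3182 = 2.36897 dB/m
Total Att = 2.36897 * 5.9 = 13.977 dB


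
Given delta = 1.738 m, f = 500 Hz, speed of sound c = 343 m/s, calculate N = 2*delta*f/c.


N = 2*delta*f/c = 2*delta/lambda, where lambda = c/f
lambda = 343 / 500 = 0.686 m
N = 2 * 1.738 / 0.686 = 5.0671


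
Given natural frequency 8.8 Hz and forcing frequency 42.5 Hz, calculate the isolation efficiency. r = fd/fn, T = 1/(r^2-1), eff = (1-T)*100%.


r = 42.5 / 8.8 = 4.82955
r^2 - 1 = 4.82955^2 - 1 = 22.3246
T = 1/22.3246 = 0.0447936
Efficiency = (1 - 0.0447936)*100 = 95.521 %


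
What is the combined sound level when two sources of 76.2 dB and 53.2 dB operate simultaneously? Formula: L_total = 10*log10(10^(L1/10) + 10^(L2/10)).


10^(76.2/10) = 4.16869e+07
10^(53.2/10) = 208930
Sum = 4.16869e+07 + 208930 = 4.18958e+07
L_total = 10*log10(4.18958e+07) = 76.222 dB


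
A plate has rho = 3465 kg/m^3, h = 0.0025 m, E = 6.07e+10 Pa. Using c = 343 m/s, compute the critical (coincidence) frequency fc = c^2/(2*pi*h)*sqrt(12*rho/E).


12*rho/E = 12*3465/6.07e+10 = 6.85008e-07
sqrt(12*rho/E) = sqrt(6.85008e-07) = 0.000827652
c^2/(2*pi*h) = 343^2/(2*pi*0.0025) = 7.48977e+06
fc = 7.48977e+06 * 0.000827652 = 6198.9 Hz


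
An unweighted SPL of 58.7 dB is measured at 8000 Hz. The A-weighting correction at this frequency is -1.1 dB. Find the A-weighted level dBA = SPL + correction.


A-weighting table: 8000 Hz -> -1.1 dB correction
SPL_A = SPL + correction = 58.7 + (-1.1) = 57.6 dBA


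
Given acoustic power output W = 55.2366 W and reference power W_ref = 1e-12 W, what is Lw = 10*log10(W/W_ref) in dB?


W / W_ref = 55.2366 / 1e-12 = 5.52366e+13
Lw = 10 * log10(5.52366e+13) = 137.42 dB


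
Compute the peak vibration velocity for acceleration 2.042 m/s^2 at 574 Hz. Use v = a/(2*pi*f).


omega = 2*pi*f = 2*pi*574 = 3606.55 rad/s
v = a / omega = 2.042 / 3606.55 = 0.00056619 m/s


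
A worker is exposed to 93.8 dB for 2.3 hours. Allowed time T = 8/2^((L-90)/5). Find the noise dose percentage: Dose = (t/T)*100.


T_allowed = 8 / 2^((93.8 - 90)/5) = 4.72397 hr
Dose = 2.3 / 4.72397 * 100 = 48.688 %


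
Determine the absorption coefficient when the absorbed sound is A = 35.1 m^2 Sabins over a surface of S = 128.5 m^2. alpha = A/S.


Absorption coefficient = absorbed power / incident power
alpha = A / S = 35.1 / 128.5 = 0.27315


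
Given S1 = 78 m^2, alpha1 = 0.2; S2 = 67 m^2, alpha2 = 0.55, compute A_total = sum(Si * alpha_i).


78 * 0.2 = 15.6
67 * 0.55 = 36.85
A_total = 15.6 + 36.85 = 52.45 m^2


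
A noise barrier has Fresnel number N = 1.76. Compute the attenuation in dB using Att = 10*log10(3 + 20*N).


3 + 20*N = 3 + 20*1.76 = 38.2
Att = 10*log10(38.2) = 15.821 dB


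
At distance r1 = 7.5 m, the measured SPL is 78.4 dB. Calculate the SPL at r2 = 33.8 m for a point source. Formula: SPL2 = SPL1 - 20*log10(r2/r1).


r2/r1 = 33.8/7.5 = 4.50667
Correction = 20*log10(4.50667) = 13.0771 dB
SPL2 = 78.4 - 13.0771 = 65.323 dB


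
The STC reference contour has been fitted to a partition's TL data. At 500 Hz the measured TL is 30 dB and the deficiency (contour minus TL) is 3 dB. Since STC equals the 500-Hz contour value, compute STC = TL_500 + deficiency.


By ASTM E413, STC = value of the fitted reference contour at 500 Hz.
Contour value at 500 Hz = TL_500 + deficiency = 30 + 3 = 33
STC = 33


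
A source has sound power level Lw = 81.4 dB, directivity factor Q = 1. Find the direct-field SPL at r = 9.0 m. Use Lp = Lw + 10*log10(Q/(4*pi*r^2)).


4*pi*r^2 = 4*pi*9.0^2 = 1017.88 m^2
Q / (4*pi*r^2) = 1 / 1017.88 = 0.000982434
Lp = 81.4 + 10*log10(0.000982434) = 51.323 dB


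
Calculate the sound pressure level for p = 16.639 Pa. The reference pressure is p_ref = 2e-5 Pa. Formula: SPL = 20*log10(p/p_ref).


p / p_ref = 16.639 / 2e-5 = 831950
SPL = 20 * log10(831950) = 118.4 dB


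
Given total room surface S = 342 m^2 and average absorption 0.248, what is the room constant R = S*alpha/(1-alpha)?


R = 342 * 0.248 / (1 - 0.248) = 112.79 m^2


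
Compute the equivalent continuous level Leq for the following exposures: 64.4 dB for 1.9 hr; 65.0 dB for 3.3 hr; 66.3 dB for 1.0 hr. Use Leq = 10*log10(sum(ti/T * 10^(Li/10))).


T_total = 1.9 + 3.3 + 1.0 = 6.2 hr
(1.9/6.2) * 10^(64.4/10) = 844038
(3.3/6.2) * 10^(65.0/10) = 1.68315e+06
(1.0/6.2) * 10^(66.3/10) = 688031
Sum = 844038 + 1.68315e+06 + 688031 = 3.21522e+06
Leq = 10*log10(3.21522e+06) = 65.072 dB


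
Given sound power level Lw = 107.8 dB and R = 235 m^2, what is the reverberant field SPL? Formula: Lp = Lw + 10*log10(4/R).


4/R = 4/235 = 0.0170213
Lp = 107.8 + 10*log10(0.0170213) = 90.11 dB


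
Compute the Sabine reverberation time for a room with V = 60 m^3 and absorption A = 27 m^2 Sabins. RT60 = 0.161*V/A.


RT60 = 0.161 * 60 / 27 = 0.35778 s


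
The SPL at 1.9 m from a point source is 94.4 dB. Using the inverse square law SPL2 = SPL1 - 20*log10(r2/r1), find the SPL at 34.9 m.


r2/r1 = 34.9/1.9 = 18.3684
Correction = 20*log10(18.3684) = 25.2814 dB
SPL2 = 94.4 - 25.2814 = 69.119 dB


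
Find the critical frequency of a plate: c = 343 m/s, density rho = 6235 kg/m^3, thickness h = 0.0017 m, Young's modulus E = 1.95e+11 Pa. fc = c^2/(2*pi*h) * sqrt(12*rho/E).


12*rho/E = 12*6235/1.95e+11 = 3.83692e-07
sqrt(12*rho/E) = sqrt(3.83692e-07) = 0.000619429
c^2/(2*pi*h) = 343^2/(2*pi*0.0017) = 1.10144e+07
fc = 1.10144e+07 * 0.000619429 = 6822.6 Hz


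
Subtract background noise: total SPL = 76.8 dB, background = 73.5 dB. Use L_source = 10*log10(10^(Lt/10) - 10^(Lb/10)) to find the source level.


10^(76.8/10) = 4.7863e+07
10^(73.5/10) = 2.23872e+07
Difference = 4.7863e+07 - 2.23872e+07 = 2.54758e+07
L_source = 10*log10(2.54758e+07) = 74.061 dB


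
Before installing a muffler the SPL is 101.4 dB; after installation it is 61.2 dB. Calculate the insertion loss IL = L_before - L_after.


Insertion loss = SPL without muffler - SPL with muffler
IL = 101.4 - 61.2 = 40.2 dB


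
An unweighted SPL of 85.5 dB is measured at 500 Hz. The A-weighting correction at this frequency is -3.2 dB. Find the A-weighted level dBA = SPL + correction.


A-weighting table: 500 Hz -> -3.2 dB correction
SPL_A = SPL + correction = 85.5 + (-3.2) = 82.3 dBA


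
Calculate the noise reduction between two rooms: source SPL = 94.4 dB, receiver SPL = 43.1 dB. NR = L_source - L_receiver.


NR = L_source - L_receiver (difference between source and receiving room levels)
NR = 94.4 - 43.1 = 51.3 dB


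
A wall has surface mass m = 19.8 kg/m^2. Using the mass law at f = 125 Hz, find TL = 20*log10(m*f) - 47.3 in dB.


m * f = 19.8 * 125 = 2475
20*log10(2475) = 67.8715 dB
TL = 67.8715 - 47.3 = 20.572 dB


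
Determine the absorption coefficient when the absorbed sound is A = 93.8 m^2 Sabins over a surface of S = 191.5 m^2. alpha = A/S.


Absorption coefficient = absorbed power / incident power
alpha = A / S = 93.8 / 191.5 = 0.48982


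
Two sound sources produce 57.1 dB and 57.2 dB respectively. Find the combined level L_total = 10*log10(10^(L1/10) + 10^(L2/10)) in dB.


10^(57.1/10) = 512861
10^(57.2/10) = 524807
Sum = 512861 + 524807 = 1.03767e+06
L_total = 10*log10(1.03767e+06) = 60.161 dB


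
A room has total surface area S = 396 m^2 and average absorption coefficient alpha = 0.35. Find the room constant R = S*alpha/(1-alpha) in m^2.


R = 396 * 0.35 / (1 - 0.35) = 213.23 m^2


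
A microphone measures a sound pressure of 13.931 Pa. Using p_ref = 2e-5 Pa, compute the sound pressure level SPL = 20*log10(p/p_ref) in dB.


p / p_ref = 13.931 / 2e-5 = 696550
SPL = 20 * log10(696550) = 116.86 dB


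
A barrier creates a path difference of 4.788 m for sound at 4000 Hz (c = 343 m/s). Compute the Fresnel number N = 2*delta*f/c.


N = 2*delta*f/c = 2*delta/lambda, where lambda = c/f
lambda = 343 / 4000 = 0.08575 m
N = 2 * 4.788 / 0.08575 = 111.67


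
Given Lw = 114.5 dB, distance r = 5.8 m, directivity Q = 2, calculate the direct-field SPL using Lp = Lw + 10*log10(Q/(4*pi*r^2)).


4*pi*r^2 = 4*pi*5.8^2 = 422.733 m^2
Q / (4*pi*r^2) = 2 / 422.733 = 0.00473112
Lp = 114.5 + 10*log10(0.00473112) = 91.25 dB


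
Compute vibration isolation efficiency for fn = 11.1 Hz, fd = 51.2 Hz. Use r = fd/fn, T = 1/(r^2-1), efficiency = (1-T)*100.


r = 51.2 / 11.1 = 4.61261
r^2 - 1 = 4.61261^2 - 1 = 20.2762
T = 1/20.2762 = 0.0493189
Efficiency = (1 - 0.0493189)*100 = 95.068 %


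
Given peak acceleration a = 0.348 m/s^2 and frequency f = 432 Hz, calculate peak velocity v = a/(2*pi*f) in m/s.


omega = 2*pi*f = 2*pi*432 = 2714.34 rad/s
v = a / omega = 0.348 / 2714.34 = 0.00012821 m/s


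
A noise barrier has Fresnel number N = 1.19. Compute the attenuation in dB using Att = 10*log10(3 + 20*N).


3 + 20*N = 3 + 20*1.19 = 26.8
Att = 10*log10(26.8) = 14.281 dB


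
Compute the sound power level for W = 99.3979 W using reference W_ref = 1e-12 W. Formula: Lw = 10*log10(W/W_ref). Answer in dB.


W / W_ref = 99.3979 / 1e-12 = 9.93979e+13
Lw = 10 * log10(9.93979e+13) = 139.97 dB


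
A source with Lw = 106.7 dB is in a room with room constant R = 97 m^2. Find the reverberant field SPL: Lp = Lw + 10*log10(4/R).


4/R = 4/97 = 0.0412371
Lp = 106.7 + 10*log10(0.0412371) = 92.853 dB


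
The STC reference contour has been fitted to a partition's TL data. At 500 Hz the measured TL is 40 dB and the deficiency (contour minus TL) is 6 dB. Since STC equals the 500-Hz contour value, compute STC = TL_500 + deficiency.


By ASTM E413, STC = value of the fitted reference contour at 500 Hz.
Contour value at 500 Hz = TL_500 + deficiency = 40 + 6 = 46
STC = 46


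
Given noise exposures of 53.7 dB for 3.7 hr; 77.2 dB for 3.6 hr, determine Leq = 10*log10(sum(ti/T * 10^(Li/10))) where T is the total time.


T_total = 3.7 + 3.6 = 7.3 hr
(3.7/7.3) * 10^(53.7/10) = 118817
(3.6/7.3) * 10^(77.2/10) = 2.58809e+07
Sum = 118817 + 2.58809e+07 = 2.59997e+07
Leq = 10*log10(2.59997e+07) = 74.15 dB


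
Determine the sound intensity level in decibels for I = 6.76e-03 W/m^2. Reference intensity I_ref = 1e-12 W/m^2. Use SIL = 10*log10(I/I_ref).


I / I_ref = 6.76e-03 / 1e-12 = 6.76e+09
SIL = 10 * log10(6.76e+09) = 98.299 dB


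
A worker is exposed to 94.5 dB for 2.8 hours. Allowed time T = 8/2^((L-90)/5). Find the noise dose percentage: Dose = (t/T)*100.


T_allowed = 8 / 2^((94.5 - 90)/5) = 4.28709 hr
Dose = 2.8 / 4.28709 * 100 = 65.312 %


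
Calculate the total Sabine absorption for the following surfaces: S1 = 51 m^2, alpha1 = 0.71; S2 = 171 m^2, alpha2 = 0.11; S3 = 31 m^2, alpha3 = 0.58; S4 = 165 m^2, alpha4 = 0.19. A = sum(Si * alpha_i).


51 * 0.71 = 36.21
171 * 0.11 = 18.81
31 * 0.58 = 17.98
165 * 0.19 = 31.35
A_total = 36.21 + 18.81 + 17.98 + 31.35 = 104.35 m^2


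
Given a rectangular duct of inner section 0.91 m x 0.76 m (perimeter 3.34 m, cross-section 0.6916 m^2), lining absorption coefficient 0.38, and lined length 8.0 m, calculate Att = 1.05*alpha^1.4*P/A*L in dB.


alpha^1.4 = 0.38^1.4 = 0.258046
Attenuation rate = 1.05 * alpha^1.4 * P / A
= 1.05 * 0.258046 * 3.34 / 0.6916 = 1.30851 dB/m
Total Att = 1.30851 * 8.0 = 10.468 dB


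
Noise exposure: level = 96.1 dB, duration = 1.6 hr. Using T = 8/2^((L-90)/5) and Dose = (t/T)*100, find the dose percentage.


T_allowed = 8 / 2^((96.1 - 90)/5) = 3.43426 hr
Dose = 1.6 / 3.43426 * 100 = 46.589 %


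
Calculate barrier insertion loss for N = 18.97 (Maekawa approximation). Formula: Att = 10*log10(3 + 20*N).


3 + 20*N = 3 + 20*18.97 = 382.4
Att = 10*log10(382.4) = 25.825 dB


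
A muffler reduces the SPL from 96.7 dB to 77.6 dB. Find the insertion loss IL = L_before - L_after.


Insertion loss = SPL without muffler - SPL with muffler
IL = 96.7 - 77.6 = 19.1 dB


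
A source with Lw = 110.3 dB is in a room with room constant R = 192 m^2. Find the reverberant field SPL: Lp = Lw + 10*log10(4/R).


4/R = 4/192 = 0.0208333
Lp = 110.3 + 10*log10(0.0208333) = 93.488 dB


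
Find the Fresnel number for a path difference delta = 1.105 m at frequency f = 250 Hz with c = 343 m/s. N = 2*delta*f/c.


N = 2*delta*f/c = 2*delta/lambda, where lambda = c/f
lambda = 343 / 250 = 1.372 m
N = 2 * 1.105 / 1.372 = 1.6108


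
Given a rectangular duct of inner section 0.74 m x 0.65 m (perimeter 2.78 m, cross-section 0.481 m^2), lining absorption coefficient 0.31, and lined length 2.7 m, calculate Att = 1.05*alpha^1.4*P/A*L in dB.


alpha^1.4 = 0.31^1.4 = 0.194047
Attenuation rate = 1.05 * alpha^1.4 * P / A
= 1.05 * 0.194047 * 2.78 / 0.481 = 1.17759 dB/m
Total Att = 1.17759 * 2.7 = 3.1795 dB


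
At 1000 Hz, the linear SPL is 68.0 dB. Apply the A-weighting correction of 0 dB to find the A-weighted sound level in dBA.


A-weighting table: 1000 Hz -> 0 dB correction
SPL_A = SPL + correction = 68.0 + (0) = 68 dBA


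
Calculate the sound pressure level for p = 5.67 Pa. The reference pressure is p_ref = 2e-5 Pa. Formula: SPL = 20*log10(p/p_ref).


p / p_ref = 5.67 / 2e-5 = 283500
SPL = 20 * log10(283500) = 109.05 dB


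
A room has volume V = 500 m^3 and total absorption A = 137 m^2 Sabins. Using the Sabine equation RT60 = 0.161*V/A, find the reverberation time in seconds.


RT60 = 0.161 * 500 / 137 = 0.58759 s


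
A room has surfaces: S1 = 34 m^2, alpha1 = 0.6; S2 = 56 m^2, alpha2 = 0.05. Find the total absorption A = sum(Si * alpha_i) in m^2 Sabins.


34 * 0.6 = 20.4
56 * 0.05 = 2.8
A_total = 20.4 + 2.8 = 23.2 m^2


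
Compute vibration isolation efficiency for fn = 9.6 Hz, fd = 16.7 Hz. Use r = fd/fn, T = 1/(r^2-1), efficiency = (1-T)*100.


r = 16.7 / 9.6 = 1.73958
r^2 - 1 = 1.73958^2 - 1 = 2.02614
T = 1/2.02614 = 0.493549
Efficiency = (1 - 0.493549)*100 = 50.645 %


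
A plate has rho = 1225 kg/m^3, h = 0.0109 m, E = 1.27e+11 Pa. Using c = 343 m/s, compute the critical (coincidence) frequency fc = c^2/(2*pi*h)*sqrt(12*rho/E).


12*rho/E = 12*1225/1.27e+11 = 1.15748e-07
sqrt(12*rho/E) = sqrt(1.15748e-07) = 0.000340218
c^2/(2*pi*h) = 343^2/(2*pi*0.0109) = 1.71784e+06
fc = 1.71784e+06 * 0.000340218 = 584.44 Hz


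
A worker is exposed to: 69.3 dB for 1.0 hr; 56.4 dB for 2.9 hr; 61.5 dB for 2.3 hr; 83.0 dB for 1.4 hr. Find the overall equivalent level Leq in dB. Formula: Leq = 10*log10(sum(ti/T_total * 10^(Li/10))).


T_total = 1.0 + 2.9 + 2.3 + 1.4 = 7.6 hr
(1.0/7.6) * 10^(69.3/10) = 1.11992e+06
(2.9/7.6) * 10^(56.4/10) = 166565
(2.3/7.6) * 10^(61.5/10) = 427478
(1.4/7.6) * 10^(83.0/10) = 3.67548e+07
Sum = 1.11992e+06 + 166565 + 427478 + 3.67548e+07 = 3.84688e+07
Leq = 10*log10(3.84688e+07) = 75.851 dB


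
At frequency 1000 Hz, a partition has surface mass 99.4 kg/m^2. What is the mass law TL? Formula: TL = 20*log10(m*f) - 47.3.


m * f = 99.4 * 1000 = 99400
20*log10(99400) = 99.9477 dB
TL = 99.9477 - 47.3 = 52.648 dB


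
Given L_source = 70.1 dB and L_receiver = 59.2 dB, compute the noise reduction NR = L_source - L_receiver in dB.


NR = L_source - L_receiver (difference between source and receiving room levels)
NR = 70.1 - 59.2 = 10.9 dB


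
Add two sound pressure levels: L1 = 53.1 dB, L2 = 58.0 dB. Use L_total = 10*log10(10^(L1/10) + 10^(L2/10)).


10^(53.1/10) = 204174
10^(58.0/10) = 630957
Sum = 204174 + 630957 = 835131
L_total = 10*log10(835131) = 59.218 dB


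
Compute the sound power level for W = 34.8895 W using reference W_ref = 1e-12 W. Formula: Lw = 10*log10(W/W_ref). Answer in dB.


W / W_ref = 34.8895 / 1e-12 = 3.48895e+13
Lw = 10 * log10(3.48895e+13) = 135.43 dB


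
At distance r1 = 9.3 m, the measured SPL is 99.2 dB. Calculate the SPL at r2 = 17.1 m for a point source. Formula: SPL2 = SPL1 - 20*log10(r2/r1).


r2/r1 = 17.1/9.3 = 1.83871
Correction = 20*log10(1.83871) = 5.29026 dB
SPL2 = 99.2 - 5.29026 = 93.91 dB


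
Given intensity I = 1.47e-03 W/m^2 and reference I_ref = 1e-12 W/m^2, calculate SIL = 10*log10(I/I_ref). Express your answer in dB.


I / I_ref = 1.47e-03 / 1e-12 = 1.47e+09
SIL = 10 * log10(1.47e+09) = 91.673 dB


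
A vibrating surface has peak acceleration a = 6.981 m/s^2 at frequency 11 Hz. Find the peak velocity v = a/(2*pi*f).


omega = 2*pi*f = 2*pi*11 = 69.115 rad/s
v = a / omega = 6.981 / 69.115 = 0.10101 m/s


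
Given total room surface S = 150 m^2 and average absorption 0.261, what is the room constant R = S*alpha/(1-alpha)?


R = 150 * 0.261 / (1 - 0.261) = 52.977 m^2


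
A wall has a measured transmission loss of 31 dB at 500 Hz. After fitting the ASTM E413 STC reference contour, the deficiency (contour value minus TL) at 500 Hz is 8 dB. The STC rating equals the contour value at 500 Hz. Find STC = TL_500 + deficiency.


By ASTM E413, STC = value of the fitted reference contour at 500 Hz.
Contour value at 500 Hz = TL_500 + deficiency = 31 + 8 = 39
STC = 39


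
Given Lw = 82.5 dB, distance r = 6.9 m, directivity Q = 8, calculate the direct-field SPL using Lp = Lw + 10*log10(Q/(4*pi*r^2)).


4*pi*r^2 = 4*pi*6.9^2 = 598.285 m^2
Q / (4*pi*r^2) = 8 / 598.285 = 0.0133716
Lp = 82.5 + 10*log10(0.0133716) = 63.762 dB


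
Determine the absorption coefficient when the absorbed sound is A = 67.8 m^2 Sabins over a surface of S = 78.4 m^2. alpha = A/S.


Absorption coefficient = absorbed power / incident power
alpha = A / S = 67.8 / 78.4 = 0.8648


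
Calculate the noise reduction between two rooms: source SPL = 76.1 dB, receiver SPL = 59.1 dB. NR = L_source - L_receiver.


NR = L_source - L_receiver (difference between source and receiving room levels)
NR = 76.1 - 59.1 = 17 dB


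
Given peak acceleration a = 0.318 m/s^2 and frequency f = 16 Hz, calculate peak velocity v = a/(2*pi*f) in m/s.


omega = 2*pi*f = 2*pi*16 = 100.531 rad/s
v = a / omega = 0.318 / 100.531 = 0.0031632 m/s


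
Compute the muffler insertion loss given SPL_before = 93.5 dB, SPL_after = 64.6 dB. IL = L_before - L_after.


Insertion loss = SPL without muffler - SPL with muffler
IL = 93.5 - 64.6 = 28.9 dB


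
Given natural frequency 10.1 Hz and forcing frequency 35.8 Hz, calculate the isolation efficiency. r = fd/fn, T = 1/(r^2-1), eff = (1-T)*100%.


r = 35.8 / 10.1 = 3.54455
r^2 - 1 = 3.54455^2 - 1 = 11.5638
T = 1/11.5638 = 0.0864768
Efficiency = (1 - 0.0864768)*100 = 91.352 %


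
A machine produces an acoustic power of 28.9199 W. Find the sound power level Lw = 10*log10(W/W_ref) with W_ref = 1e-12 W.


W / W_ref = 28.9199 / 1e-12 = 2.89199e+13
Lw = 10 * log10(2.89199e+13) = 134.61 dB


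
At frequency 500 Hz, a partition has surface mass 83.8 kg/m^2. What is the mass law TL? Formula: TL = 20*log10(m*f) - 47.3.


m * f = 83.8 * 500 = 41900
20*log10(41900) = 92.4443 dB
TL = 92.4443 - 47.3 = 45.144 dB


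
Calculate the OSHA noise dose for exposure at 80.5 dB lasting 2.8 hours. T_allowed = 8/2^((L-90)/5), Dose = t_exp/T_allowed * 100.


T_allowed = 8 / 2^((80.5 - 90)/5) = 29.8571 hr
Dose = 2.8 / 29.8571 * 100 = 9.378 %


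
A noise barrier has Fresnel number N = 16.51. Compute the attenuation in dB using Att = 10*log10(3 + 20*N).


3 + 20*N = 3 + 20*16.51 = 333.2
Att = 10*log10(333.2) = 25.227 dB


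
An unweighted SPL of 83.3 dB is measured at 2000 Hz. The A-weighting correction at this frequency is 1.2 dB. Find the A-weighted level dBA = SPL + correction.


A-weighting table: 2000 Hz -> 1.2 dB correction
SPL_A = SPL + correction = 83.3 + (1.2) = 84.5 dBA


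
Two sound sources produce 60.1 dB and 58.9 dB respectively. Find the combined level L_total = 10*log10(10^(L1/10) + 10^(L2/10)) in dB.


10^(60.1/10) = 1.02329e+06
10^(58.9/10) = 776247
Sum = 1.02329e+06 + 776247 = 1.79954e+06
L_total = 10*log10(1.79954e+06) = 62.552 dB


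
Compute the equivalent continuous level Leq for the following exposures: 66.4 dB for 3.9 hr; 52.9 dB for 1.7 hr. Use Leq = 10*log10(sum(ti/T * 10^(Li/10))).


T_total = 3.9 + 1.7 = 5.6 hr
(3.9/5.6) * 10^(66.4/10) = 3.04002e+06
(1.7/5.6) * 10^(52.9/10) = 59191.7
Sum = 3.04002e+06 + 59191.7 = 3.09921e+06
Leq = 10*log10(3.09921e+06) = 64.913 dB


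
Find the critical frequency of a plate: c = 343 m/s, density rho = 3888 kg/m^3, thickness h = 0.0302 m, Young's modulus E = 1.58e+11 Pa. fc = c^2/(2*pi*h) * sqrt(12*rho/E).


12*rho/E = 12*3888/1.58e+11 = 2.95291e-07
sqrt(12*rho/E) = sqrt(2.95291e-07) = 0.000543407
c^2/(2*pi*h) = 343^2/(2*pi*0.0302) = 620014
fc = 620014 * 0.000543407 = 336.92 Hz


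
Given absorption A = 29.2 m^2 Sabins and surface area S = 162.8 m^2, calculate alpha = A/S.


Absorption coefficient = absorbed power / incident power
alpha = A / S = 29.2 / 162.8 = 0.17936


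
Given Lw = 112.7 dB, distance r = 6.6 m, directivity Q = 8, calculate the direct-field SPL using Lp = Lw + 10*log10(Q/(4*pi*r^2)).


4*pi*r^2 = 4*pi*6.6^2 = 547.391 m^2
Q / (4*pi*r^2) = 8 / 547.391 = 0.0146148
Lp = 112.7 + 10*log10(0.0146148) = 94.348 dB


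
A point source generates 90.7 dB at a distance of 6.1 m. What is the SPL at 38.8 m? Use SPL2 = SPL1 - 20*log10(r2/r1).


r2/r1 = 38.8/6.1 = 6.36066
Correction = 20*log10(6.36066) = 16.07 dB
SPL2 = 90.7 - 16.07 = 74.63 dB


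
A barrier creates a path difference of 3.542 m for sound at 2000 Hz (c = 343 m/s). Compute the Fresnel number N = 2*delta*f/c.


N = 2*delta*f/c = 2*delta/lambda, where lambda = c/f
lambda = 343 / 2000 = 0.1715 m
N = 2 * 3.542 / 0.1715 = 41.306


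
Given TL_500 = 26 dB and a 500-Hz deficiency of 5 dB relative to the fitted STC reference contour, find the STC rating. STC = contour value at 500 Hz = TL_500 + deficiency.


By ASTM E413, STC = value of the fitted reference contour at 500 Hz.
Contour value at 500 Hz = TL_500 + deficiency = 26 + 5 = 31
STC = 31


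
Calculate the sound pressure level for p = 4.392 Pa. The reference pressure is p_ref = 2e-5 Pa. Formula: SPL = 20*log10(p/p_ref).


p / p_ref = 4.392 / 2e-5 = 219600
SPL = 20 * log10(219600) = 106.83 dB


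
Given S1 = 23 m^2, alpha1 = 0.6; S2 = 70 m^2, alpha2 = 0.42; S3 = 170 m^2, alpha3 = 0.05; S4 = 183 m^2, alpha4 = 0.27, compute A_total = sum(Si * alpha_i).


23 * 0.6 = 13.8
70 * 0.42 = 29.4
170 * 0.05 = 8.5
183 * 0.27 = 49.41
A_total = 13.8 + 29.4 + 8.5 + 49.41 = 101.11 m^2


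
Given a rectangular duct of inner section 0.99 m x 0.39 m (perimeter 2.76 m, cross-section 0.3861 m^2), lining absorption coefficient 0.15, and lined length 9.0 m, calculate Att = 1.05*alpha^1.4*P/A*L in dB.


alpha^1.4 = 0.15^1.4 = 0.0702308
Attenuation rate = 1.05 * alpha^1.4 * P / A
= 1.05 * 0.0702308 * 2.76 / 0.3861 = 0.52714 dB/m
Total Att = 0.52714 * 9.0 = 4.7443 dB


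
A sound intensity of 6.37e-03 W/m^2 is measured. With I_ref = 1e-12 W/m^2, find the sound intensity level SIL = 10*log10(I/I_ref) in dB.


I / I_ref = 6.37e-03 / 1e-12 = 6.37e+09
SIL = 10 * log10(6.37e+09) = 98.041 dB


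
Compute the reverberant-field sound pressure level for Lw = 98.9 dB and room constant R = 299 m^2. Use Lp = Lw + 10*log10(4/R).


4/R = 4/299 = 0.0133779
Lp = 98.9 + 10*log10(0.0133779) = 80.164 dB


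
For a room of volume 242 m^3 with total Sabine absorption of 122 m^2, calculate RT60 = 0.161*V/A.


RT60 = 0.161 * 242 / 122 = 0.31936 s


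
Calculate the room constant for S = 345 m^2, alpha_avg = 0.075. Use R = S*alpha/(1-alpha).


R = 345 * 0.075 / (1 - 0.075) = 27.973 m^2


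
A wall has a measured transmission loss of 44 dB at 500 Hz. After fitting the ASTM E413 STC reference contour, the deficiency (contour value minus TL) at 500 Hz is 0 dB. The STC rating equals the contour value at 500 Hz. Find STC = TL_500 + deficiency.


By ASTM E413, STC = value of the fitted reference contour at 500 Hz.
Contour value at 500 Hz = TL_500 + deficiency = 44 + 0 = 44
STC = 44


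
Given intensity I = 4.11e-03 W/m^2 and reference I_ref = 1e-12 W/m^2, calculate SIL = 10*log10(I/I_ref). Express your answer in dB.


I / I_ref = 4.11e-03 / 1e-12 = 4.11e+09
SIL = 10 * log10(4.11e+09) = 96.138 dB


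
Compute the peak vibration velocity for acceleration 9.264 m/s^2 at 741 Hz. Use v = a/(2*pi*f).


omega = 2*pi*f = 2*pi*741 = 4655.84 rad/s
v = a / omega = 9.264 / 4655.84 = 0.0019898 m/s


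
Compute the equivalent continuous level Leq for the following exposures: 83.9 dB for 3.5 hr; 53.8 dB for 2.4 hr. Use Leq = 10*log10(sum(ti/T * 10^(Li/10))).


T_total = 3.5 + 2.4 = 5.9 hr
(3.5/5.9) * 10^(83.9/10) = 1.45618e+08
(2.4/5.9) * 10^(53.8/10) = 97579.6
Sum = 1.45618e+08 + 97579.6 = 1.45716e+08
Leq = 10*log10(1.45716e+08) = 81.635 dB


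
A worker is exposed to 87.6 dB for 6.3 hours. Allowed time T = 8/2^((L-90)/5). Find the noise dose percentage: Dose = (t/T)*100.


T_allowed = 8 / 2^((87.6 - 90)/5) = 11.1579 hr
Dose = 6.3 / 11.1579 * 100 = 56.462 %


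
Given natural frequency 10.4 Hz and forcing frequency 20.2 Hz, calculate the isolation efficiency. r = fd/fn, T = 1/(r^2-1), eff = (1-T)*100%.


r = 20.2 / 10.4 = 1.94231
r^2 - 1 = 1.94231^2 - 1 = 2.77257
T = 1/2.77257 = 0.360676
Efficiency = (1 - 0.360676)*100 = 63.932 %


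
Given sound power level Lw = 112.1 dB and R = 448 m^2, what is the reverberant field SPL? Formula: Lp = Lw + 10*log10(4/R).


4/R = 4/448 = 0.00892857
Lp = 112.1 + 10*log10(0.00892857) = 91.608 dB


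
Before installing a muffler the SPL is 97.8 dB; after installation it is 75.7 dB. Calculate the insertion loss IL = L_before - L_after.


Insertion loss = SPL without muffler - SPL with muffler
IL = 97.8 - 75.7 = 22.1 dB


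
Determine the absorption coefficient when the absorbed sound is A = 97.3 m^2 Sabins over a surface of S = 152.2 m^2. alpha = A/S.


Absorption coefficient = absorbed power / incident power
alpha = A / S = 97.3 / 152.2 = 0.63929


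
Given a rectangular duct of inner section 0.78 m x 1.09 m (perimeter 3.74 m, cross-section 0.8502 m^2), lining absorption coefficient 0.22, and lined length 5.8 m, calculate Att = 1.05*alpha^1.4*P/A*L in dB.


alpha^1.4 = 0.22^1.4 = 0.120058
Attenuation rate = 1.05 * alpha^1.4 * P / A
= 1.05 * 0.120058 * 3.74 / 0.8502 = 0.554537 dB/m
Total Att = 0.554537 * 5.8 = 3.2163 dB


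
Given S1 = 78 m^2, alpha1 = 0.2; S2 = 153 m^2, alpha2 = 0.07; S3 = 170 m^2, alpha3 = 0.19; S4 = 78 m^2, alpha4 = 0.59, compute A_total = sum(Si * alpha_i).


78 * 0.2 = 15.6
153 * 0.07 = 10.71
170 * 0.19 = 32.3
78 * 0.59 = 46.02
A_total = 15.6 + 10.71 + 32.3 + 46.02 = 104.63 m^2


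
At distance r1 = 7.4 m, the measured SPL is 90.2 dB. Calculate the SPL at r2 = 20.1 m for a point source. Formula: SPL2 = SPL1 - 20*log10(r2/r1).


r2/r1 = 20.1/7.4 = 2.71622
Correction = 20*log10(2.71622) = 8.6793 dB
SPL2 = 90.2 - 8.6793 = 81.521 dB


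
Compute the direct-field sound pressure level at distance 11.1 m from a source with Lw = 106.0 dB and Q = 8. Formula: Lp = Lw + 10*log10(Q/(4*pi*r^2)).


4*pi*r^2 = 4*pi*11.1^2 = 1548.3 m^2
Q / (4*pi*r^2) = 8 / 1548.3 = 0.00516696
Lp = 106.0 + 10*log10(0.00516696) = 83.132 dB


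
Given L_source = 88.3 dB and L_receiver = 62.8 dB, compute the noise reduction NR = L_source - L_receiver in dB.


NR = L_source - L_receiver (difference between source and receiving room levels)
NR = 88.3 - 62.8 = 25.5 dB


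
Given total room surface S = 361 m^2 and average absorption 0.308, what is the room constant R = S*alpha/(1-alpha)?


R = 361 * 0.308 / (1 - 0.308) = 160.68 m^2


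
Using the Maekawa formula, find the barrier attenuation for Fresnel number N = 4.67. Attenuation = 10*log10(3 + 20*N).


3 + 20*N = 3 + 20*4.67 = 96.4
Att = 10*log10(96.4) = 19.841 dB


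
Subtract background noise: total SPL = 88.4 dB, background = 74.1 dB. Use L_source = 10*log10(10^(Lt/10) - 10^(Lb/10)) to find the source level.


10^(88.4/10) = 6.91831e+08
10^(74.1/10) = 2.5704e+07
Difference = 6.91831e+08 - 2.5704e+07 = 6.66127e+08
L_source = 10*log10(6.66127e+08) = 88.236 dB


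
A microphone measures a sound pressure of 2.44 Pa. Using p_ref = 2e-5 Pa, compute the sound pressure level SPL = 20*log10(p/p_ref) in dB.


p / p_ref = 2.44 / 2e-5 = 122000
SPL = 20 * log10(122000) = 101.73 dB


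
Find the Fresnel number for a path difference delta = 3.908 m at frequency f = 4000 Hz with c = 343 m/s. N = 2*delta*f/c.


N = 2*delta*f/c = 2*delta/lambda, where lambda = c/f
lambda = 343 / 4000 = 0.08575 m
N = 2 * 3.908 / 0.08575 = 91.149


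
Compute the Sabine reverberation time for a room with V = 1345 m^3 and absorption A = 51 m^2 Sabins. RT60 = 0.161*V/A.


RT60 = 0.161 * 1345 / 51 = 4.246 s


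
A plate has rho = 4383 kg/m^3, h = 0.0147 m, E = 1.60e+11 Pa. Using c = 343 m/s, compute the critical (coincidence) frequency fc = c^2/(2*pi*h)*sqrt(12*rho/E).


12*rho/E = 12*4383/1.60e+11 = 3.28725e-07
sqrt(12*rho/E) = sqrt(3.28725e-07) = 0.000573345
c^2/(2*pi*h) = 343^2/(2*pi*0.0147) = 1.27377e+06
fc = 1.27377e+06 * 0.000573345 = 730.31 Hz


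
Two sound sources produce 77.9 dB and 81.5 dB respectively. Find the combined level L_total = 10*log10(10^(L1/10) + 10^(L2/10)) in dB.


10^(77.9/10) = 6.16595e+07
10^(81.5/10) = 1.41254e+08
Sum = 6.16595e+07 + 1.41254e+08 = 2.02914e+08
L_total = 10*log10(2.02914e+08) = 83.073 dB


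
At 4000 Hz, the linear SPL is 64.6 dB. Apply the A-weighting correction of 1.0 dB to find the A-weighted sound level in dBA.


A-weighting table: 4000 Hz -> 1.0 dB correction
SPL_A = SPL + correction = 64.6 + (1.0) = 65.6 dBA


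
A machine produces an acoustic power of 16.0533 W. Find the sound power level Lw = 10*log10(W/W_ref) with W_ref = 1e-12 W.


W / W_ref = 16.0533 / 1e-12 = 1.60533e+13
Lw = 10 * log10(1.60533e+13) = 132.06 dB


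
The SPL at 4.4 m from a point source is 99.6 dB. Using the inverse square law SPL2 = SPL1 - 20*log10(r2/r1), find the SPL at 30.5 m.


r2/r1 = 30.5/4.4 = 6.93182
Correction = 20*log10(6.93182) = 16.8169 dB
SPL2 = 99.6 - 16.8169 = 82.783 dB


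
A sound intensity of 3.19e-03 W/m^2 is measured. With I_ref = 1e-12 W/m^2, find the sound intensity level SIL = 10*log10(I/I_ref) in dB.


I / I_ref = 3.19e-03 / 1e-12 = 3.19e+09
SIL = 10 * log10(3.19e+09) = 95.038 dB


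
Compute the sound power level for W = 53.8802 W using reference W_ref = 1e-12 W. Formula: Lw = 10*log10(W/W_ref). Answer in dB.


W / W_ref = 53.8802 / 1e-12 = 5.38802e+13
Lw = 10 * log10(5.38802e+13) = 137.31 dB


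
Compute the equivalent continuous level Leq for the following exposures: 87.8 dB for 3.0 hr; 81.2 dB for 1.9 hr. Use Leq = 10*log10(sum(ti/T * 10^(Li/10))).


T_total = 3.0 + 1.9 = 4.9 hr
(3.0/4.9) * 10^(87.8/10) = 3.68914e+08
(1.9/4.9) * 10^(81.2/10) = 5.11161e+07
Sum = 3.68914e+08 + 5.11161e+07 = 4.2003e+08
Leq = 10*log10(4.2003e+08) = 86.233 dB


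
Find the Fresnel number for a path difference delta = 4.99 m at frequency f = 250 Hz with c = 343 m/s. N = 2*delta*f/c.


N = 2*delta*f/c = 2*delta/lambda, where lambda = c/f
lambda = 343 / 250 = 1.372 m
N = 2 * 4.99 / 1.372 = 7.2741


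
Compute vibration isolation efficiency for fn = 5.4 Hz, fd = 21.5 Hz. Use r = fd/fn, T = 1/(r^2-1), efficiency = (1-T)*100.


r = 21.5 / 5.4 = 3.98148
r^2 - 1 = 3.98148^2 - 1 = 14.8522
T = 1/14.8522 = 0.0673301
Efficiency = (1 - 0.0673301)*100 = 93.267 %


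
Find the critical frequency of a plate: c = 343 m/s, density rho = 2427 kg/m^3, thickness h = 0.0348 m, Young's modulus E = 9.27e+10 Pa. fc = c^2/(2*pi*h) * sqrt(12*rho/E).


12*rho/E = 12*2427/9.27e+10 = 3.14175e-07
sqrt(12*rho/E) = sqrt(3.14175e-07) = 0.000560513
c^2/(2*pi*h) = 343^2/(2*pi*0.0348) = 538058
fc = 538058 * 0.000560513 = 301.59 Hz


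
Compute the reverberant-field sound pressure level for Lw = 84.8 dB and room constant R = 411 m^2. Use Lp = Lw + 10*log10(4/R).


4/R = 4/411 = 0.00973236
Lp = 84.8 + 10*log10(0.00973236) = 64.682 dB


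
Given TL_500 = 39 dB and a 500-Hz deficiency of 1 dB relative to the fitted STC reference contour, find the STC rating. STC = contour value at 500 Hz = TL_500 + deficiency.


By ASTM E413, STC = value of the fitted reference contour at 500 Hz.
Contour value at 500 Hz = TL_500 + deficiency = 39 + 1 = 40
STC = 40


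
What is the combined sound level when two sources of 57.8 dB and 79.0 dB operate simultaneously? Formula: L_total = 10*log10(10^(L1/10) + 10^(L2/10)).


10^(57.8/10) = 602560
10^(79.0/10) = 7.94328e+07
Sum = 602560 + 7.94328e+07 = 8.00354e+07
L_total = 10*log10(8.00354e+07) = 79.033 dB


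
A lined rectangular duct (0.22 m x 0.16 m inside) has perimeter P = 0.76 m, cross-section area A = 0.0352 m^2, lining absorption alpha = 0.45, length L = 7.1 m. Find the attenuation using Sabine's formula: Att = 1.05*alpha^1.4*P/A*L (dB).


alpha^1.4 = 0.45^1.4 = 0.326962
Attenuation rate = 1.05 * alpha^1.4 * P / A
= 1.05 * 0.326962 * 0.76 / 0.0352 = 7.41238 dB/m
Total Att = 7.41238 * 7.1 = 52.628 dB


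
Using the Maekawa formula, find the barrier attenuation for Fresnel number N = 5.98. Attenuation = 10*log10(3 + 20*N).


3 + 20*N = 3 + 20*5.98 = 122.6
Att = 10*log10(122.6) = 20.885 dB


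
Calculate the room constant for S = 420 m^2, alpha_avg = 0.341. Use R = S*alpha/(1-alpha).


R = 420 * 0.341 / (1 - 0.341) = 217.33 m^2


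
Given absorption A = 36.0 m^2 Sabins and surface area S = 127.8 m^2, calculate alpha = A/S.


Absorption coefficient = absorbed power / incident power
alpha = A / S = 36.0 / 127.8 = 0.28169


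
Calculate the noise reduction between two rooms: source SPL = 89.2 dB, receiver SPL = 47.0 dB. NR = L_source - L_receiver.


NR = L_source - L_receiver (difference between source and receiving room levels)
NR = 89.2 - 47.0 = 42.2 dB


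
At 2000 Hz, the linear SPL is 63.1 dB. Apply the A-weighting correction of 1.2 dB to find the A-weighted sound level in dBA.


A-weighting table: 2000 Hz -> 1.2 dB correction
SPL_A = SPL + correction = 63.1 + (1.2) = 64.3 dBA


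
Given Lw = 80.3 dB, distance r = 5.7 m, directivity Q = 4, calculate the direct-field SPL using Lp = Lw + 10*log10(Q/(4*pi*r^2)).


4*pi*r^2 = 4*pi*5.7^2 = 408.281 m^2
Q / (4*pi*r^2) = 4 / 408.281 = 0.00979717
Lp = 80.3 + 10*log10(0.00979717) = 60.211 dB


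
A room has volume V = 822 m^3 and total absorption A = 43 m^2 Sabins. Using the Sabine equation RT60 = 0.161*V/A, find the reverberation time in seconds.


RT60 = 0.161 * 822 / 43 = 3.0777 s


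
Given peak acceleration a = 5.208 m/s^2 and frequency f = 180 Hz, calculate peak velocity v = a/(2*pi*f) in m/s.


omega = 2*pi*f = 2*pi*180 = 1130.97 rad/s
v = a / omega = 5.208 / 1130.97 = 0.0046049 m/s


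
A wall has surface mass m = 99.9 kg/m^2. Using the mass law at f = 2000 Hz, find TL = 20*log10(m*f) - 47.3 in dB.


m * f = 99.9 * 2000 = 199800
20*log10(199800) = 106.012 dB
TL = 106.012 - 47.3 = 58.712 dB


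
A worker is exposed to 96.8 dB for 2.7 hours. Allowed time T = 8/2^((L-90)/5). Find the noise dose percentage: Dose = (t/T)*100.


T_allowed = 8 / 2^((96.8 - 90)/5) = 3.11666 hr
Dose = 2.7 / 3.11666 * 100 = 86.631 %


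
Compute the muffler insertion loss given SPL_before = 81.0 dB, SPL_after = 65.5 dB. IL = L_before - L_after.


Insertion loss = SPL without muffler - SPL with muffler
IL = 81.0 - 65.5 = 15.5 dB


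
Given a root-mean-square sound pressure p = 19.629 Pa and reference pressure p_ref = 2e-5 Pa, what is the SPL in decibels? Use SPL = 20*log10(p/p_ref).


p / p_ref = 19.629 / 2e-5 = 981450
SPL = 20 * log10(981450) = 119.84 dB


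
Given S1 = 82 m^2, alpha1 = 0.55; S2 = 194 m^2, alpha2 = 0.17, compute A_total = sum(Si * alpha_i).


82 * 0.55 = 45.1
194 * 0.17 = 32.98
A_total = 45.1 + 32.98 = 78.08 m^2


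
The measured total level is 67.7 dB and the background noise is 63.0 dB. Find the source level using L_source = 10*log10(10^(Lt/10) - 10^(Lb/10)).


10^(67.7/10) = 5.88844e+06
10^(63.0/10) = 1.99526e+06
Difference = 5.88844e+06 - 1.99526e+06 = 3.89318e+06
L_source = 10*log10(3.89318e+06) = 65.903 dB


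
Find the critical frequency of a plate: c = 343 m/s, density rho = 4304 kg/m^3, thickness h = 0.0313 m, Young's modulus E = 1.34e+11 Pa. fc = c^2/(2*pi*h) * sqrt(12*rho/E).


12*rho/E = 12*4304/1.34e+11 = 3.85433e-07
sqrt(12*rho/E) = sqrt(3.85433e-07) = 0.000620833
c^2/(2*pi*h) = 343^2/(2*pi*0.0313) = 598224
fc = 598224 * 0.000620833 = 371.4 Hz


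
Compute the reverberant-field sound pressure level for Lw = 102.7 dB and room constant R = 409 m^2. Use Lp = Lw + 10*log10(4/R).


4/R = 4/409 = 0.00977995
Lp = 102.7 + 10*log10(0.00977995) = 82.603 dB


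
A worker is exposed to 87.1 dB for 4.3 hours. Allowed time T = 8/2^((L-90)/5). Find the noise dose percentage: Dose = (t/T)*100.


T_allowed = 8 / 2^((87.1 - 90)/5) = 11.9588 hr
Dose = 4.3 / 11.9588 * 100 = 35.957 %


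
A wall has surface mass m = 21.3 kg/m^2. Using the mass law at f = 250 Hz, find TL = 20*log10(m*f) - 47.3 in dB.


m * f = 21.3 * 250 = 5325
20*log10(5325) = 74.5264 dB
TL = 74.5264 - 47.3 = 27.226 dB


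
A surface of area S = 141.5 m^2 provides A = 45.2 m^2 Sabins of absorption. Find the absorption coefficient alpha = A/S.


Absorption coefficient = absorbed power / incident power
alpha = A / S = 45.2 / 141.5 = 0.31943


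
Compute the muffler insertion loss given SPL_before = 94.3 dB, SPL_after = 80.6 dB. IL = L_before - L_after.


Insertion loss = SPL without muffler - SPL with muffler
IL = 94.3 - 80.6 = 13.7 dB


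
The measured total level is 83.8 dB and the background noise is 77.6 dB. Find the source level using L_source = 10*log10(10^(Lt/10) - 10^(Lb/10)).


10^(83.8/10) = 2.39883e+08
10^(77.6/10) = 5.7544e+07
Difference = 2.39883e+08 - 5.7544e+07 = 1.82339e+08
L_source = 10*log10(1.82339e+08) = 82.609 dB


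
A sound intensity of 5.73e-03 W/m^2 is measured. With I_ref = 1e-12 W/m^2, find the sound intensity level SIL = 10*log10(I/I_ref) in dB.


I / I_ref = 5.73e-03 / 1e-12 = 5.73e+09
SIL = 10 * log10(5.73e+09) = 97.582 dB


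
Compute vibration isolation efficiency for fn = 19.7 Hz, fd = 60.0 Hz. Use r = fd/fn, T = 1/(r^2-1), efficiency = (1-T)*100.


r = 60.0 / 19.7 = 3.04569
r^2 - 1 = 3.04569^2 - 1 = 8.27623
T = 1/8.27623 = 0.120828
Efficiency = (1 - 0.120828)*100 = 87.917 %


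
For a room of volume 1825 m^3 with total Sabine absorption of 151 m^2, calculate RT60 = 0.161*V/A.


RT60 = 0.161 * 1825 / 151 = 1.9459 s
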